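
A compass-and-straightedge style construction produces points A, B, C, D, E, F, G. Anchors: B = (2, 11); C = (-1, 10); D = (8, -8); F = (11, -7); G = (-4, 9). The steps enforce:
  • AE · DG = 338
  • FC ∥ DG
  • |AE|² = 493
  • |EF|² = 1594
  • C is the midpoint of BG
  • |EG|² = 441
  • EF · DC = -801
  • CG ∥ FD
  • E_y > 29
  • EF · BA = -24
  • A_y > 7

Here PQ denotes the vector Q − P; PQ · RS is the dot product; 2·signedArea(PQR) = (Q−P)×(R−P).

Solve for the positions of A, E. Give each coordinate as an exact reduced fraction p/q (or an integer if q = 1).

1. E_x = -4  [line 9·x + -18·y + 576 = 0 ∩ |EG|² = 441]
2. E_y = 30  [line 9·x + -18·y + 576 = 0 ∩ |EG|² = 441]
   → E = (-4, 30)
3. A_x = -7  [AE · DG = 338 ∩ EF · BA = -24]
4. A_y = 8  [AE · DG = 338 ∩ EF · BA = -24]
   → A = (-7, 8)

A = (-7, 8)
E = (-4, 30)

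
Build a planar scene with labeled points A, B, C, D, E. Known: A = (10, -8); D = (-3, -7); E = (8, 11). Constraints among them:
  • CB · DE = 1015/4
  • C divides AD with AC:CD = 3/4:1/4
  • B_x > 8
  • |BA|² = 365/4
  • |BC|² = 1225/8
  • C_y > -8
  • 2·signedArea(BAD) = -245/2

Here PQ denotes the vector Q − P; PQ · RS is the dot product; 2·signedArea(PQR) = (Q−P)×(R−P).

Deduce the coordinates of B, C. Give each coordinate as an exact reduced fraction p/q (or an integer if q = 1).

B = (9, 3/2)
C = (1/4, -29/4)

1. C_x = 1/4  [C divides AD with AC:CD = 3/4:1/4]
2. C_y = -29/4  [C divides AD with AC:CD = 3/4:1/4]
   → C = (1/4, -29/4)
3. B_x = 9  [2·signedArea(BAD) = -245/2 ∩ CB · DE = 1015/4]
4. B_y = 3/2  [2·signedArea(BAD) = -245/2 ∩ CB · DE = 1015/4]
   → B = (9, 3/2)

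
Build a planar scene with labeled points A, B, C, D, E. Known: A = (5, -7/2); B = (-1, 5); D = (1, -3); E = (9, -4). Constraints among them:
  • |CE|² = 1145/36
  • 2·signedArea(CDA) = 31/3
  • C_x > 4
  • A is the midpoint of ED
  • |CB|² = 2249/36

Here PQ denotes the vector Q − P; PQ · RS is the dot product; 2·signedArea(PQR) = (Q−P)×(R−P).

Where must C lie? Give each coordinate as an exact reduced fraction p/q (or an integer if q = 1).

1. C_x = 13/3  [line 1/2·x + 4·y + 7/6 = 0 ∩ |CB|² = 2249/36]
2. C_y = -5/6  [line 1/2·x + 4·y + 7/6 = 0 ∩ |CB|² = 2249/36]
   → C = (13/3, -5/6)

C = (13/3, -5/6)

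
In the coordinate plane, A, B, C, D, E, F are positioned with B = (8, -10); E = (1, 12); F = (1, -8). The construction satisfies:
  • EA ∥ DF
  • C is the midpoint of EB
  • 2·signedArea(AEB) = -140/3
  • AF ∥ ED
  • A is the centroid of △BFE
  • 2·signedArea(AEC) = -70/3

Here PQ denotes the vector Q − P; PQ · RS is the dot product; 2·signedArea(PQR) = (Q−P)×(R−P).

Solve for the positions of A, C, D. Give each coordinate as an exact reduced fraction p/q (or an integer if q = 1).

A = (10/3, -2)
C = (9/2, 1)
D = (-4/3, 6)

1. A_x = 10/3  [A is the centroid of △BFE]
2. A_y = -2  [A is the centroid of △BFE]
   → A = (10/3, -2)
3. C_x = 9/2  [C is the midpoint of EB]
4. C_y = 1  [C is the midpoint of EB]
   → C = (9/2, 1)
5. D_x = -4/3  [EA ∥ DF ∩ AF ∥ ED]
6. D_y = 6  [EA ∥ DF ∩ AF ∥ ED]
   → D = (-4/3, 6)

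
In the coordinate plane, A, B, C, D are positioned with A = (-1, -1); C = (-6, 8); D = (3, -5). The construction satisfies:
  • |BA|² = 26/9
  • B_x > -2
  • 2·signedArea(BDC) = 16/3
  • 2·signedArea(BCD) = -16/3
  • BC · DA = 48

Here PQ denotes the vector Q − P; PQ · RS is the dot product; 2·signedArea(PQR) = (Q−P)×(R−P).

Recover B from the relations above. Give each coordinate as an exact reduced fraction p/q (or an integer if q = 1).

1. B_x = -4/3  [2·signedArea(BDC) = 16/3 ∩ BC · DA = 48]
2. B_y = 2/3  [2·signedArea(BDC) = 16/3 ∩ BC · DA = 48]
   → B = (-4/3, 2/3)

B = (-4/3, 2/3)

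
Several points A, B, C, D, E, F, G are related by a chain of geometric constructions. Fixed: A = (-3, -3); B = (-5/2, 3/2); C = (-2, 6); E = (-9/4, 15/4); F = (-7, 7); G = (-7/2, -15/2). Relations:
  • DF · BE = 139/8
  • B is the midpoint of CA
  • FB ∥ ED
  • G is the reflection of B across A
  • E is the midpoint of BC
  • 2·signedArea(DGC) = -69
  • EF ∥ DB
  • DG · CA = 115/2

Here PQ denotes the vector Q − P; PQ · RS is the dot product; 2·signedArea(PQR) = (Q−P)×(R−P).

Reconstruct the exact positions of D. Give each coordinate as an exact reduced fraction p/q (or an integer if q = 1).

1. D_x = 9/4  [EF ∥ DB ∩ FB ∥ ED]
2. D_y = -7/4  [EF ∥ DB ∩ FB ∥ ED]
   → D = (9/4, -7/4)

D = (9/4, -7/4)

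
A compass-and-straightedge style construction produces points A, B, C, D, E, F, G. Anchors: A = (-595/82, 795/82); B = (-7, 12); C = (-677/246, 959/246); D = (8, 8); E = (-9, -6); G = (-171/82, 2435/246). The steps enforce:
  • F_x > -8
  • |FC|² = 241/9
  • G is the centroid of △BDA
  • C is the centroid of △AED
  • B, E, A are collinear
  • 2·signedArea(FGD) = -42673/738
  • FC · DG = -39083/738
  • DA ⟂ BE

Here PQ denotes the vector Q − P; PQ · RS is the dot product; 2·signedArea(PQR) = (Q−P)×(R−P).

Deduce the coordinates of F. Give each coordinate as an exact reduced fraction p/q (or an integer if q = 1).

F = (-1907/246, 429/82)

1. F_x = -1907/246  [FC · DG = -39083/738 ∩ 2·signedArea(FGD) = -42673/738]
2. F_y = 429/82  [FC · DG = -39083/738 ∩ 2·signedArea(FGD) = -42673/738]
   → F = (-1907/246, 429/82)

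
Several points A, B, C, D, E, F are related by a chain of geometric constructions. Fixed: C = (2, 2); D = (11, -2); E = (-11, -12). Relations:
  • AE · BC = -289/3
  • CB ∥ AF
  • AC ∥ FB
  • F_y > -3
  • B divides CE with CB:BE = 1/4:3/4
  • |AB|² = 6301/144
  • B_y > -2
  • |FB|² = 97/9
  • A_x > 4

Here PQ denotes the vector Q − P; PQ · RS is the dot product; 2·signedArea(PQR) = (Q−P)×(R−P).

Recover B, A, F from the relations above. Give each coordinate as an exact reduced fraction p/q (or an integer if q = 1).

1. B_x = -5/4  [B divides CE with CB:BE = 1/4:3/4]
2. B_y = -3/2  [B divides CE with CB:BE = 1/4:3/4]
   → B = (-5/4, -3/2)
3. A_x = 5  [line -13/4·x + -7/2·y + 223/12 = 0 ∩ |AB|² = 6301/144]
4. A_y = 2/3  [line -13/4·x + -7/2·y + 223/12 = 0 ∩ |AB|² = 6301/144]
   → A = (5, 2/3)
5. F_x = 7/4  [AC ∥ FB ∩ CB ∥ AF]
6. F_y = -17/6  [AC ∥ FB ∩ CB ∥ AF]
   → F = (7/4, -17/6)

A = (5, 2/3)
B = (-5/4, -3/2)
F = (7/4, -17/6)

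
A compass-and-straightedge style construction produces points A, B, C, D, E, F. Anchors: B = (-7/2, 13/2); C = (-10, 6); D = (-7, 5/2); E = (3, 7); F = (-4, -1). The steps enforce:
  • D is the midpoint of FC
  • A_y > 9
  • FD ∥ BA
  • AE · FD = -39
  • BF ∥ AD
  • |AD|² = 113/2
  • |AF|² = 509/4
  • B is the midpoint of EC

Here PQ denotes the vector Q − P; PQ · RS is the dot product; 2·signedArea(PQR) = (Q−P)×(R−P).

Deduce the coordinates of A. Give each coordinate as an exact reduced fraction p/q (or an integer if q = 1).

A = (-13/2, 10)

1. A_x = -13/2  [BF ∥ AD ∩ FD ∥ BA]
2. A_y = 10  [BF ∥ AD ∩ FD ∥ BA]
   → A = (-13/2, 10)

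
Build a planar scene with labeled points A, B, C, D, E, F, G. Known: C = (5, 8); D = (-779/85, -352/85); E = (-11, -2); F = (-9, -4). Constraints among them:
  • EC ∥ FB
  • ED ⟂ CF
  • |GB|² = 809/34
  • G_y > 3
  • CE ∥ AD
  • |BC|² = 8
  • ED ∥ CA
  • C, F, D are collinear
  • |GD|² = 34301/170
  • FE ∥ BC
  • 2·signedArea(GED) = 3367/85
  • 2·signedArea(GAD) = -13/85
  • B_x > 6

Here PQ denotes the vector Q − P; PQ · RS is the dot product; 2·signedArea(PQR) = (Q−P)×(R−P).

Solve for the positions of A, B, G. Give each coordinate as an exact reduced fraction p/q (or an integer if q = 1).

1. A_x = 581/85  [CE ∥ AD ∩ ED ∥ CA]
2. A_y = 498/85  [CE ∥ AD ∩ ED ∥ CA]
   → A = (581/85, 498/85)
3. B_x = 7  [FE ∥ BC ∩ EC ∥ FB]
4. B_y = 6  [FE ∥ BC ∩ EC ∥ FB]
   → B = (7, 6)
5. G_x = 489/170  [2·signedArea(GAD) = -13/85 ∩ 2·signedArea(GED) = 3367/85]
6. G_y = 577/170  [2·signedArea(GAD) = -13/85 ∩ 2·signedArea(GED) = 3367/85]
   → G = (489/170, 577/170)

A = (581/85, 498/85)
B = (7, 6)
G = (489/170, 577/170)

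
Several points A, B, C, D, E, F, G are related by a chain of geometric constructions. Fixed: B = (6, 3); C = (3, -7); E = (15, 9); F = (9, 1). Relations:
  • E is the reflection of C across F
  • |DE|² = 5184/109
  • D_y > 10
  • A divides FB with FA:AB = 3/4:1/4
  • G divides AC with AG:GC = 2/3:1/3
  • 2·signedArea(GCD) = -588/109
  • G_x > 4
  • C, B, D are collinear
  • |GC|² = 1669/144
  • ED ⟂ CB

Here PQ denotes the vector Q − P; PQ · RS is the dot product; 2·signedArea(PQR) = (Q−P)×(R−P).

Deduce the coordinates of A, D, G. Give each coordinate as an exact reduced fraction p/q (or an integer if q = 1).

1. A_x = 27/4  [A divides FB with FA:AB = 3/4:1/4]
2. A_y = 5/2  [A divides FB with FA:AB = 3/4:1/4]
   → A = (27/4, 5/2)
3. D_x = 915/109  [C, B, D are collinear ∩ ED ⟂ CB]
4. D_y = 1197/109  [C, B, D are collinear ∩ ED ⟂ CB]
   → D = (915/109, 1197/109)
5. G_x = 17/4  [G divides AC with AG:GC = 2/3:1/3]
6. G_y = -23/6  [G divides AC with AG:GC = 2/3:1/3]
   → G = (17/4, -23/6)

A = (27/4, 5/2)
D = (915/109, 1197/109)
G = (17/4, -23/6)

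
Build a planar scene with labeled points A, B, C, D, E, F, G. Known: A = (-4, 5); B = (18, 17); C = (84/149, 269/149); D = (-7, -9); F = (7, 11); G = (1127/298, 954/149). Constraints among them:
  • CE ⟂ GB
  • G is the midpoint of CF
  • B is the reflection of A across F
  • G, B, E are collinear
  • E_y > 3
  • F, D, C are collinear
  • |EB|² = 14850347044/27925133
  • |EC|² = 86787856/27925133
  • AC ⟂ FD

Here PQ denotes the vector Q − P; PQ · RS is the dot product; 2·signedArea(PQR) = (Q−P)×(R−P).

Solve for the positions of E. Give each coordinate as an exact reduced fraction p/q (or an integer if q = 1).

1. E_x = -13676900/27925133  [G, B, E are collinear ∩ CE ⟂ GB]
2. E_y = 89887065/27925133  [G, B, E are collinear ∩ CE ⟂ GB]
   → E = (-13676900/27925133, 89887065/27925133)

E = (-13676900/27925133, 89887065/27925133)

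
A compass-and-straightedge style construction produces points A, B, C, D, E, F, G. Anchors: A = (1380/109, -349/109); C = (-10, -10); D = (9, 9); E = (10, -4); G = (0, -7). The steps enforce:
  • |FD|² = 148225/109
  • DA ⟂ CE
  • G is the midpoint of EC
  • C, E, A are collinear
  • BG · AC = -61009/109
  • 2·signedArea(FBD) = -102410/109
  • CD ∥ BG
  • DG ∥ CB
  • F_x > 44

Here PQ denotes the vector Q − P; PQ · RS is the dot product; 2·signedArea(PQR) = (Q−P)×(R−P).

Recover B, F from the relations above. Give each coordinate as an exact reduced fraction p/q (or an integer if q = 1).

B = (-19, -26)
F = (4831/109, 2136/109)

1. B_x = -19  [CD ∥ BG ∩ DG ∥ CB]
2. B_y = -26  [CD ∥ BG ∩ DG ∥ CB]
   → B = (-19, -26)
3. F_x = 4831/109  [line -35·x + 28·y + 109277/109 = 0 ∩ |FD|² = 148225/109]
4. F_y = 2136/109  [line -35·x + 28·y + 109277/109 = 0 ∩ |FD|² = 148225/109]
   → F = (4831/109, 2136/109)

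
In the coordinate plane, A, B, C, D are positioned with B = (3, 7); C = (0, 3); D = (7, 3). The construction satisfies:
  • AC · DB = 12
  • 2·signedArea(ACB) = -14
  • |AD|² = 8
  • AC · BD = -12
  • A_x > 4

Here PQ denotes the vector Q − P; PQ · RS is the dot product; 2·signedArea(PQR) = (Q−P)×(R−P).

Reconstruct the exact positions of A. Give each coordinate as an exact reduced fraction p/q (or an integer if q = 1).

A = (5, 5)

1. A_x = 5  [2·signedArea(ACB) = -14 ∩ AC · DB = 12]
2. A_y = 5  [2·signedArea(ACB) = -14 ∩ AC · DB = 12]
   → A = (5, 5)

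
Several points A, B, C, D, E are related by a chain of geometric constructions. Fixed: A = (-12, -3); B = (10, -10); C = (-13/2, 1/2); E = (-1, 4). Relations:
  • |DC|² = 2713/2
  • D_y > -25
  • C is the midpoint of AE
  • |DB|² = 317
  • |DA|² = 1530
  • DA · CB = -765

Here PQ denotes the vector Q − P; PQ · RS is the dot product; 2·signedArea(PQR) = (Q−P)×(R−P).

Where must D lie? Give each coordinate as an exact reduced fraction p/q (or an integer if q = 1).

D = (21, -24)

1. D_x = 21  [line -33/2·x + 21/2·y + 1197/2 = 0 ∩ |DA|² = 1530]
2. D_y = -24  [line -33/2·x + 21/2·y + 1197/2 = 0 ∩ |DA|² = 1530]
   → D = (21, -24)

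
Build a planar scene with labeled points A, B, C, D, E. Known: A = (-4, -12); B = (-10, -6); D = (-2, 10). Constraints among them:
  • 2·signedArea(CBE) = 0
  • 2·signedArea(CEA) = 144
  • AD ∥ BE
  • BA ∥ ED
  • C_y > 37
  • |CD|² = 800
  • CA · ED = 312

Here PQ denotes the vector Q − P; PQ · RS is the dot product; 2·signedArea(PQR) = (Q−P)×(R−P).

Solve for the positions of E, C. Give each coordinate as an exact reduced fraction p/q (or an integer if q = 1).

C = (-6, 38)
E = (-8, 16)

1. E_x = -8  [BA ∥ ED ∩ AD ∥ BE]
2. E_y = 16  [BA ∥ ED ∩ AD ∥ BE]
   → E = (-8, 16)
3. C_x = -6  [2·signedArea(CBE) = 0 ∩ CA · ED = 312]
4. C_y = 38  [2·signedArea(CBE) = 0 ∩ CA · ED = 312]
   → C = (-6, 38)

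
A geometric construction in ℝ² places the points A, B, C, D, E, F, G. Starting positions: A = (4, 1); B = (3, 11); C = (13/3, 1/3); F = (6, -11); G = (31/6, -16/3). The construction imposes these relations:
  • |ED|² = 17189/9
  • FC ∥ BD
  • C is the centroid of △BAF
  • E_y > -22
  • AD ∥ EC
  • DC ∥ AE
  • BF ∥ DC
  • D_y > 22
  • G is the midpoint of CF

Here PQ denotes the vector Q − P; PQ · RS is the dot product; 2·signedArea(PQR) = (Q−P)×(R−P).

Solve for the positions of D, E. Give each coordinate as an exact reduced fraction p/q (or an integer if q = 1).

1. D_x = 4/3  [BF ∥ DC ∩ FC ∥ BD]
2. D_y = 67/3  [BF ∥ DC ∩ FC ∥ BD]
   → D = (4/3, 67/3)
3. E_x = 7  [AD ∥ EC ∩ DC ∥ AE]
4. E_y = -21  [AD ∥ EC ∩ DC ∥ AE]
   → E = (7, -21)

D = (4/3, 67/3)
E = (7, -21)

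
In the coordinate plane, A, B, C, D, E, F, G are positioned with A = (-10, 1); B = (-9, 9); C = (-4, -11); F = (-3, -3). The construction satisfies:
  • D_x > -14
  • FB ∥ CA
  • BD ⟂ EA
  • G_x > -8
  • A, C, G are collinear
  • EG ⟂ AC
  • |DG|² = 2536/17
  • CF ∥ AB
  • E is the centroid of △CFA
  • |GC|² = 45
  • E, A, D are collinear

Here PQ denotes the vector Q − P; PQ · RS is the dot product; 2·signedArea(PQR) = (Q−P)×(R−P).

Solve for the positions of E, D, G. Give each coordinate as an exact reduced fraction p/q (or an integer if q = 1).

D = (-1149/85, 453/85)
E = (-17/3, -13/3)
G = (-7, -5)

1. E_x = -17/3  [E is the centroid of △CFA]
2. E_y = -13/3  [E is the centroid of △CFA]
   → E = (-17/3, -13/3)
3. D_x = -1149/85  [E, A, D are collinear ∩ BD ⟂ EA]
4. D_y = 453/85  [E, A, D are collinear ∩ BD ⟂ EA]
   → D = (-1149/85, 453/85)
5. G_x = -7  [A, C, G are collinear ∩ EG ⟂ AC]
6. G_y = -5  [A, C, G are collinear ∩ EG ⟂ AC]
   → G = (-7, -5)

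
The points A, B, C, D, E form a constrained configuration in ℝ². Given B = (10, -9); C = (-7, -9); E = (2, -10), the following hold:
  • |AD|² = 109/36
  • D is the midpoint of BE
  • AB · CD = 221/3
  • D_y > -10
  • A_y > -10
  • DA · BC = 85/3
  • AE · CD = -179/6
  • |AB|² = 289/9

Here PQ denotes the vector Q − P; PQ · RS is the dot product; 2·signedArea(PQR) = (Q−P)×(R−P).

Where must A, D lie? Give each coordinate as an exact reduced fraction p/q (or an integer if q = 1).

1. D_x = 6  [D is the midpoint of BE]
2. D_y = -19/2  [D is the midpoint of BE]
   → D = (6, -19/2)
3. A_x = 13/3  [AE · CD = -179/6 ∩ DA · BC = 85/3]
4. A_y = -9  [AE · CD = -179/6 ∩ DA · BC = 85/3]
   → A = (13/3, -9)

A = (13/3, -9)
D = (6, -19/2)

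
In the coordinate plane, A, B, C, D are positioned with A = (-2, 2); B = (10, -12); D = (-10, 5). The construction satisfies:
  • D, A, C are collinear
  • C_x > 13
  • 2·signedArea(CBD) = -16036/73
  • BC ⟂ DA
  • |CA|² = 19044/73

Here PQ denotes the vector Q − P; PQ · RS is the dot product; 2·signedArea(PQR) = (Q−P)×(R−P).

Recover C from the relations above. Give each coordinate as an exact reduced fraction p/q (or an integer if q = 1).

C = (958/73, -268/73)

1. C_x = 958/73  [D, A, C are collinear ∩ BC ⟂ DA]
2. C_y = -268/73  [D, A, C are collinear ∩ BC ⟂ DA]
   → C = (958/73, -268/73)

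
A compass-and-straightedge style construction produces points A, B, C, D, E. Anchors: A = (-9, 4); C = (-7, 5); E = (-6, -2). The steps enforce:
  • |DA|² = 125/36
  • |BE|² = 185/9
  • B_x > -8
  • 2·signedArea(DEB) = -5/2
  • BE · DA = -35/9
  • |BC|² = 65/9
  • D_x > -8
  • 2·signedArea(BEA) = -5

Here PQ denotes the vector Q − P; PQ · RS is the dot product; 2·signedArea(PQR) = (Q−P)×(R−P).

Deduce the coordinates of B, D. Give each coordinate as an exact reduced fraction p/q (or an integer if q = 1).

1. B_x = -22/3  [line -6·x + -3·y + -37 = 0 ∩ |BC|² = 65/9]
2. B_y = 7/3  [line -6·x + -3·y + -37 = 0 ∩ |BC|² = 65/9]
   → B = (-22/3, 7/3)
3. D_x = -43/6  [2·signedArea(DEB) = -5/2 ∩ BE · DA = -35/9]
4. D_y = 11/3  [2·signedArea(DEB) = -5/2 ∩ BE · DA = -35/9]
   → D = (-43/6, 11/3)

B = (-22/3, 7/3)
D = (-43/6, 11/3)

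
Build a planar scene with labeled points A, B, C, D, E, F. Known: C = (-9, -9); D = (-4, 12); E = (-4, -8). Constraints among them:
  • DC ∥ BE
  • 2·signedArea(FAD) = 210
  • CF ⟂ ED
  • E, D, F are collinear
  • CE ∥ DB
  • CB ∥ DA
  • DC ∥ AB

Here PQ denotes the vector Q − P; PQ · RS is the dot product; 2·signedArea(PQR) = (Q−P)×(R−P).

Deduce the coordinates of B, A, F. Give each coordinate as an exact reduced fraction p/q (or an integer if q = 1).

1. B_x = 1  [DC ∥ BE ∩ CE ∥ DB]
2. B_y = 13  [DC ∥ BE ∩ CE ∥ DB]
   → B = (1, 13)
3. A_x = 6  [DC ∥ AB ∩ CB ∥ DA]
4. A_y = 34  [DC ∥ AB ∩ CB ∥ DA]
   → A = (6, 34)
5. F_x = -4  [E, D, F are collinear ∩ CF ⟂ ED]
6. F_y = -9  [E, D, F are collinear ∩ CF ⟂ ED]
   → F = (-4, -9)

A = (6, 34)
B = (1, 13)
F = (-4, -9)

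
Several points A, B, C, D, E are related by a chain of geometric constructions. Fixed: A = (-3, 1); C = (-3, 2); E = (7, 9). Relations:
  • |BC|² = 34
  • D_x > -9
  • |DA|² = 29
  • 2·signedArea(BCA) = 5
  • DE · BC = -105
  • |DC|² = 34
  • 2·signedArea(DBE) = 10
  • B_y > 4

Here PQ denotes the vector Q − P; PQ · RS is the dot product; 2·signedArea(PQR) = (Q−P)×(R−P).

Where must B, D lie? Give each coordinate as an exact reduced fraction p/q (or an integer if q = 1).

B = (2, 5)
D = (-8, -1)

1. B_x = 2  [2·signedArea(BCA) = 5]
2. B_y = 5  [|BC|² = 34]
   → B = (2, 5)
3. D_x = -8  [2·signedArea(DBE) = 10 ∩ DE · BC = -105]
4. D_y = -1  [2·signedArea(DBE) = 10 ∩ DE · BC = -105]
   → D = (-8, -1)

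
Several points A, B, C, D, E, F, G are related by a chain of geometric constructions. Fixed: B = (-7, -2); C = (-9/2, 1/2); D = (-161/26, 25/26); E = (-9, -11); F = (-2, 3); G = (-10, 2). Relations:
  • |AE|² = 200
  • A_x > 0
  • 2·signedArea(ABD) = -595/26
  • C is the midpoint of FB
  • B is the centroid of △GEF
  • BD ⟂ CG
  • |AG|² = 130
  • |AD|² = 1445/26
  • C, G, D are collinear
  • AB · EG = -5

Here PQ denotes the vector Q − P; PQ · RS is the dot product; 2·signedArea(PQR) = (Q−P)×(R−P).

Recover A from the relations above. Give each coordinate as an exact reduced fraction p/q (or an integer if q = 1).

A = (1, -1)

1. A_x = 1  [AB · EG = -5 ∩ 2·signedArea(ABD) = -595/26]
2. A_y = -1  [AB · EG = -5 ∩ 2·signedArea(ABD) = -595/26]
   → A = (1, -1)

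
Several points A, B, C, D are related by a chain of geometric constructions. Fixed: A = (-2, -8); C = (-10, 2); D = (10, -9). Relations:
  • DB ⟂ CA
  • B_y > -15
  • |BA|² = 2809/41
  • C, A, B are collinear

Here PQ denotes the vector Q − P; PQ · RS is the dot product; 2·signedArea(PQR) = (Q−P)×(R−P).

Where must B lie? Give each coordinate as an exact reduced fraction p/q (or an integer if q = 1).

B = (130/41, -593/41)

1. B_x = 130/41  [C, A, B are collinear ∩ DB ⟂ CA]
2. B_y = -593/41  [C, A, B are collinear ∩ DB ⟂ CA]
   → B = (130/41, -593/41)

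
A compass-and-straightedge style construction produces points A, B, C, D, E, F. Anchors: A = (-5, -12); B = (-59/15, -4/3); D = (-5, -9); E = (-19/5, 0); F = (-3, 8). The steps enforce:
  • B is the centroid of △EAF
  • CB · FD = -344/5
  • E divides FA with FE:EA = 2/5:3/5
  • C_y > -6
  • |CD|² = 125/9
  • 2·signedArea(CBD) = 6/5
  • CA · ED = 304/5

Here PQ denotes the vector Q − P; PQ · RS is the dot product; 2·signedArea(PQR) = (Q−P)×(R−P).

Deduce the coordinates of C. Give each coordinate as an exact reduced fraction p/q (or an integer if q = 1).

1. C_x = -13/3  [CB · FD = -344/5 ∩ CA · ED = 304/5]
2. C_y = -16/3  [CB · FD = -344/5 ∩ CA · ED = 304/5]
   → C = (-13/3, -16/3)

C = (-13/3, -16/3)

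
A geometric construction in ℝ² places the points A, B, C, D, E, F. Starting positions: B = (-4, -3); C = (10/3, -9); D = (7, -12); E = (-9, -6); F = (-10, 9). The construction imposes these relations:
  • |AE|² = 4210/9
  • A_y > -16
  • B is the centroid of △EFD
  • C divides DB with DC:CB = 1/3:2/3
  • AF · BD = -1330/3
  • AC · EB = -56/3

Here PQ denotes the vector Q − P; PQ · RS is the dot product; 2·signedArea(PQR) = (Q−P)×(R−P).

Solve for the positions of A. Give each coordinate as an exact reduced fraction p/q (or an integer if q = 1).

1. A_x = 32/3  [AF · BD = -1330/3 ∩ AC · EB = -56/3]
2. A_y = -15  [AF · BD = -1330/3 ∩ AC · EB = -56/3]
   → A = (32/3, -15)

A = (32/3, -15)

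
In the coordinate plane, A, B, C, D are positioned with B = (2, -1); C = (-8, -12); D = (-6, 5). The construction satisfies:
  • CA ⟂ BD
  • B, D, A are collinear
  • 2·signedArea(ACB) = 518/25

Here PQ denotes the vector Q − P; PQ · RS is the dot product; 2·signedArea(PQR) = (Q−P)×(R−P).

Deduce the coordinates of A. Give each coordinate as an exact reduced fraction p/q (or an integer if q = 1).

A = (22/25, -4/25)

1. A_x = 22/25  [B, D, A are collinear ∩ CA ⟂ BD]
2. A_y = -4/25  [B, D, A are collinear ∩ CA ⟂ BD]
   → A = (22/25, -4/25)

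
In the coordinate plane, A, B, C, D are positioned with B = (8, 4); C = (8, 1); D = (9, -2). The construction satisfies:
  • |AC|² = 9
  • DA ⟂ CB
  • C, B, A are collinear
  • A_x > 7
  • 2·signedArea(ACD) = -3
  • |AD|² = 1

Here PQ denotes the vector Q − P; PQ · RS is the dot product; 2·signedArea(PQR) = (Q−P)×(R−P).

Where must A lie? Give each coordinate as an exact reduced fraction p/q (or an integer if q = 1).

1. A_x = 8  [C, B, A are collinear ∩ DA ⟂ CB]
2. A_y = -2  [C, B, A are collinear ∩ DA ⟂ CB]
   → A = (8, -2)

A = (8, -2)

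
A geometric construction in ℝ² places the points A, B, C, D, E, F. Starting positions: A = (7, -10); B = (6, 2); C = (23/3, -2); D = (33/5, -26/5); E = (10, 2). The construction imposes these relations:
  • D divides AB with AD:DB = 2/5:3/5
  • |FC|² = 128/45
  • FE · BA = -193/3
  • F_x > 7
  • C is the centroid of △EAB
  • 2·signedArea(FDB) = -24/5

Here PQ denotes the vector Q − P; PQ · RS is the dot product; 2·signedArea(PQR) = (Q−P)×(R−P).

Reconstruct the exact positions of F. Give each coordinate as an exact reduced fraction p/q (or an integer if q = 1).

F = (107/15, -18/5)

1. F_x = 107/15  [FE · BA = -193/3 ∩ 2·signedArea(FDB) = -24/5]
2. F_y = -18/5  [FE · BA = -193/3 ∩ 2·signedArea(FDB) = -24/5]
   → F = (107/15, -18/5)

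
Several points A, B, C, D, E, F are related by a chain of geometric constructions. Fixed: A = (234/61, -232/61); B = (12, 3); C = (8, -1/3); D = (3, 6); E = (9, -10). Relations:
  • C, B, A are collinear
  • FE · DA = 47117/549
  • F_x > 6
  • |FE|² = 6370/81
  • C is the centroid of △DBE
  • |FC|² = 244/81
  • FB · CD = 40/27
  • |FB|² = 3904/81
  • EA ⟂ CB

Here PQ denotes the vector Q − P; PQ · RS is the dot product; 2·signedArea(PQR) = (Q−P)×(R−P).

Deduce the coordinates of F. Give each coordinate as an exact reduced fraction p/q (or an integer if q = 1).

F = (20/3, -13/9)

1. F_x = 20/3  [FB · CD = 40/27 ∩ FE · DA = 47117/549]
2. F_y = -13/9  [FB · CD = 40/27 ∩ FE · DA = 47117/549]
   → F = (20/3, -13/9)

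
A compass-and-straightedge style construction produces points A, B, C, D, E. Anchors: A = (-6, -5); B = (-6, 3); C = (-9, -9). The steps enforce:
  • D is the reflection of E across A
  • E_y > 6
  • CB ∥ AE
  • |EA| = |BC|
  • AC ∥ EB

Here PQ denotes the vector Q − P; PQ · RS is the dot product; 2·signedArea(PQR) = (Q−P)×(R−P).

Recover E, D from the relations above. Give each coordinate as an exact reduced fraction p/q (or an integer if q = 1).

D = (-9, -17)
E = (-3, 7)

1. E_x = -3  [AC ∥ EB ∩ CB ∥ AE]
2. E_y = 7  [AC ∥ EB ∩ CB ∥ AE]
   → E = (-3, 7)
3. D_x = -9  [D is the reflection of E across A]
4. D_y = -17  [D is the reflection of E across A]
   → D = (-9, -17)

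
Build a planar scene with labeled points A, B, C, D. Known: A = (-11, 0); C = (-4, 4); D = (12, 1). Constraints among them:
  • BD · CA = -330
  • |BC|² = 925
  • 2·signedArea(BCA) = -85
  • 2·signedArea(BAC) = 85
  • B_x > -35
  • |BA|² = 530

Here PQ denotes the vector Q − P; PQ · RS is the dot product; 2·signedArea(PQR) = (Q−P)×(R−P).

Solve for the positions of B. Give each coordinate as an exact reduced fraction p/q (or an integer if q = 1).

1. B_x = -34  [2·signedArea(BAC) = 85 ∩ BD · CA = -330]
2. B_y = -1  [2·signedArea(BAC) = 85 ∩ BD · CA = -330]
   → B = (-34, -1)

B = (-34, -1)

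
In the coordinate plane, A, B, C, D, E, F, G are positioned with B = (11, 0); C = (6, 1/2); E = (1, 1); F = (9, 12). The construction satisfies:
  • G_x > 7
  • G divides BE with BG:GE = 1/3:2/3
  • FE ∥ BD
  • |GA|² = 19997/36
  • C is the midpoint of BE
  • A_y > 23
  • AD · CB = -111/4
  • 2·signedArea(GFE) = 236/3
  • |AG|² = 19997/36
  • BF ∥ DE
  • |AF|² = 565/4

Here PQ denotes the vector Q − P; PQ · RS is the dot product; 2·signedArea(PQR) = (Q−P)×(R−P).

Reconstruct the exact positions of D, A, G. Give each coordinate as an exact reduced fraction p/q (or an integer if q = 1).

A = (12, 47/2)
D = (3, -11)
G = (23/3, 1/3)

1. D_x = 3  [BF ∥ DE ∩ FE ∥ BD]
2. D_y = -11  [BF ∥ DE ∩ FE ∥ BD]
   → D = (3, -11)
3. A_x = 12  [line -5·x + 1/2·y + 193/4 = 0 ∩ |AF|² = 565/4]
4. A_y = 47/2  [line -5·x + 1/2·y + 193/4 = 0 ∩ |AF|² = 565/4]
   → A = (12, 47/2)
5. G_x = 23/3  [G divides BE with BG:GE = 1/3:2/3]
6. G_y = 1/3  [G divides BE with BG:GE = 1/3:2/3]
   → G = (23/3, 1/3)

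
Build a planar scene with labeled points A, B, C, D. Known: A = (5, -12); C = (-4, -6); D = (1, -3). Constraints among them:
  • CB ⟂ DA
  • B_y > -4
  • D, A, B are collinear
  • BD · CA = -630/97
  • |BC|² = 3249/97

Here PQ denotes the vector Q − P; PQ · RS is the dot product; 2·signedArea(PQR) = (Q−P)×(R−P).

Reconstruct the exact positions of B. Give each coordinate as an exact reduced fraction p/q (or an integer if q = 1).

B = (125/97, -354/97)

1. B_x = 125/97  [D, A, B are collinear ∩ CB ⟂ DA]
2. B_y = -354/97  [D, A, B are collinear ∩ CB ⟂ DA]
   → B = (125/97, -354/97)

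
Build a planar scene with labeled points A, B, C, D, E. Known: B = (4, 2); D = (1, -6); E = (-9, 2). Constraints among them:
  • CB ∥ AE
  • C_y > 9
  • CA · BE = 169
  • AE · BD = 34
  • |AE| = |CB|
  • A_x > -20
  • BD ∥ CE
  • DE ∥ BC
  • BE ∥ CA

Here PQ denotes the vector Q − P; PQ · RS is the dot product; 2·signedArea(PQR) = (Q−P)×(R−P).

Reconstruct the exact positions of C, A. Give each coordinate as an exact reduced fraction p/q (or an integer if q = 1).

A = (-19, 10)
C = (-6, 10)

1. C_x = -6  [BD ∥ CE ∩ DE ∥ BC]
2. C_y = 10  [BD ∥ CE ∩ DE ∥ BC]
   → C = (-6, 10)
3. A_x = -19  [CB ∥ AE ∩ BE ∥ CA]
4. A_y = 10  [CB ∥ AE ∩ BE ∥ CA]
   → A = (-19, 10)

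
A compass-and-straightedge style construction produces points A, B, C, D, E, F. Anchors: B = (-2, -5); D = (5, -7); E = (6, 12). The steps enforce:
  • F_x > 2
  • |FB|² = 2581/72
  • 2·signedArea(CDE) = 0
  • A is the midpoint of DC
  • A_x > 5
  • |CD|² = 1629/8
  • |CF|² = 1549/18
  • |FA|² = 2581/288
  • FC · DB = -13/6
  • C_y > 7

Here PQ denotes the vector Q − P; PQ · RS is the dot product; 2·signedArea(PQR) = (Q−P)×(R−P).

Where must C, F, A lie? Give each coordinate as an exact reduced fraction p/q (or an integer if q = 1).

1. C_x = 23/4  [line -19·x + 1·y + 102 = 0 ∩ |CD|² = 1629/8]
2. C_y = 29/4  [line -19·x + 1·y + 102 = 0 ∩ |CD|² = 1629/8]
   → C = (23/4, 29/4)
3. F_x = 35/12  [line 7·x + -2·y + -283/12 = 0 ∩ |FB|² = 2581/72]
4. F_y = -19/12  [line 7·x + -2·y + -283/12 = 0 ∩ |FB|² = 2581/72]
   → F = (35/12, -19/12)
5. A_x = 43/8  [A is the midpoint of DC]
6. A_y = 1/8  [A is the midpoint of DC]
   → A = (43/8, 1/8)

A = (43/8, 1/8)
C = (23/4, 29/4)
F = (35/12, -19/12)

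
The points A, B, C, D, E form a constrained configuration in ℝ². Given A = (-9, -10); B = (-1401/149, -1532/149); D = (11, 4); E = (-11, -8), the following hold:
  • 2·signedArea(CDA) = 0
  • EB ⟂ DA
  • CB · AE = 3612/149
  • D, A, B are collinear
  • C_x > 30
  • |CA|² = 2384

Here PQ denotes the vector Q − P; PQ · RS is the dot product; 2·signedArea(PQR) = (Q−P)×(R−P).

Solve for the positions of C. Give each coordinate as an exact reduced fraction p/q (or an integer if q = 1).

1. C_x = 31  [2·signedArea(CDA) = 0 ∩ CB · AE = 3612/149]
2. C_y = 18  [2·signedArea(CDA) = 0 ∩ CB · AE = 3612/149]
   → C = (31, 18)

C = (31, 18)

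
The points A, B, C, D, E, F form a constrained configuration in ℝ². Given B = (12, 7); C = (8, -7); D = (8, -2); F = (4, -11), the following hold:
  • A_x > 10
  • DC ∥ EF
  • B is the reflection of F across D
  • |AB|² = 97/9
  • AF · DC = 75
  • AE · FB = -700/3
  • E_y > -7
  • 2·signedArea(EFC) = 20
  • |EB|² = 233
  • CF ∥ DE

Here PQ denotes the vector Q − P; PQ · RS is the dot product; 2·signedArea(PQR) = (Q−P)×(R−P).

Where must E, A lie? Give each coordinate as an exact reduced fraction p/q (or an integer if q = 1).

1. E_x = 4  [DC ∥ EF ∩ CF ∥ DE]
2. E_y = -6  [DC ∥ EF ∩ CF ∥ DE]
   → E = (4, -6)
3. A_x = 32/3  [AE · FB = -700/3 ∩ AF · DC = 75]
4. A_y = 4  [AE · FB = -700/3 ∩ AF · DC = 75]
   → A = (32/3, 4)

A = (32/3, 4)
E = (4, -6)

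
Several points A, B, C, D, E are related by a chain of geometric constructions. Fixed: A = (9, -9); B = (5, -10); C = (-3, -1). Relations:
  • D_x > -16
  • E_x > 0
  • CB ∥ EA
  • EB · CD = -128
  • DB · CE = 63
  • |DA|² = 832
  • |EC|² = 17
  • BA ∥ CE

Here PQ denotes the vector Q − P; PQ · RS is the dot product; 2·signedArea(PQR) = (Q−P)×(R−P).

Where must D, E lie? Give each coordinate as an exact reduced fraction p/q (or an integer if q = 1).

1. E_x = 1  [CB ∥ EA ∩ BA ∥ CE]
2. E_y = 0  [CB ∥ EA ∩ BA ∥ CE]
   → E = (1, 0)
3. D_x = -15  [DB · CE = 63 ∩ EB · CD = -128]
4. D_y = 7  [DB · CE = 63 ∩ EB · CD = -128]
   → D = (-15, 7)

D = (-15, 7)
E = (1, 0)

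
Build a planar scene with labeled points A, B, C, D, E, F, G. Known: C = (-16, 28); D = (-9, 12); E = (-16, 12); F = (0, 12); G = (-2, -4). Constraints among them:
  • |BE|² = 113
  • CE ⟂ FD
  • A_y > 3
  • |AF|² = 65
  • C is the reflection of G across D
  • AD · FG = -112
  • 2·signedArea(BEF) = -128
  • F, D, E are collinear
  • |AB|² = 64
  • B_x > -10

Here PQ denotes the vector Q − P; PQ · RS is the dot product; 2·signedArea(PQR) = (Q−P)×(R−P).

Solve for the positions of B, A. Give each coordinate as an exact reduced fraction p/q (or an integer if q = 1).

A = (-1, 4)
B = (-9, 4)

1. B_y = 4  [2·signedArea(BEF) = -128]
2. B_x = -9  [|BE|² = 113]
   → B = (-9, 4)
3. A_x = -1  [line 2·x + 16·y + -62 = 0 ∩ |AF|² = 65]
4. A_y = 4  [line 2·x + 16·y + -62 = 0 ∩ |AF|² = 65]
   → A = (-1, 4)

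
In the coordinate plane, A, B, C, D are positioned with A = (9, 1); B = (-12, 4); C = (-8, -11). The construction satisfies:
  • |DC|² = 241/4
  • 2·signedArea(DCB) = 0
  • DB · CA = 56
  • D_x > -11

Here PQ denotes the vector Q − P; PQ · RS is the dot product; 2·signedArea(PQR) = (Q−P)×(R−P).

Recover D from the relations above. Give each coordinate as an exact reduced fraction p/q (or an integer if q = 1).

D = (-10, -7/2)

1. D_x = -10  [2·signedArea(DCB) = 0 ∩ DB · CA = 56]
2. D_y = -7/2  [2·signedArea(DCB) = 0 ∩ DB · CA = 56]
   → D = (-10, -7/2)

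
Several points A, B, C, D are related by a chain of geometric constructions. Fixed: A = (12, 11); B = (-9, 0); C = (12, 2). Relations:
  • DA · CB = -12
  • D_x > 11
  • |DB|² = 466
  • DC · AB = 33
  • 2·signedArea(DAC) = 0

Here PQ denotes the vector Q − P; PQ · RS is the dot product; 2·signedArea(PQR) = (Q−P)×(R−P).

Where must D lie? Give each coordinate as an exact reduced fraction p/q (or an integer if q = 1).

1. D_x = 12  [2·signedArea(DAC) = 0 ∩ DA · CB = -12]
2. D_y = 5  [2·signedArea(DAC) = 0 ∩ DA · CB = -12]
   → D = (12, 5)

D = (12, 5)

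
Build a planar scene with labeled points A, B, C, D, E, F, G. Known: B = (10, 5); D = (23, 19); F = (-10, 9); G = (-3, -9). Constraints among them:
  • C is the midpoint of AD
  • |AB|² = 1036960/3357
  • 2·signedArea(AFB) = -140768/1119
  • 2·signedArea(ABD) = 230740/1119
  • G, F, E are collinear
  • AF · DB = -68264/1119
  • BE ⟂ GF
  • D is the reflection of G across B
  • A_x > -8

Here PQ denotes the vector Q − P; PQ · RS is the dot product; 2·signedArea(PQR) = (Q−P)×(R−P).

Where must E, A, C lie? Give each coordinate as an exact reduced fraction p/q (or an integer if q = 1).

A = (-8222/1119, 813/373)
C = (17515/2238, 3950/373)
E = (-2246/373, -459/373)

1. E_x = -2246/373  [G, F, E are collinear ∩ BE ⟂ GF]
2. E_y = -459/373  [G, F, E are collinear ∩ BE ⟂ GF]
   → E = (-2246/373, -459/373)
3. A_x = -8222/1119  [2·signedArea(AFB) = -140768/1119 ∩ AF · DB = -68264/1119]
4. A_y = 813/373  [2·signedArea(AFB) = -140768/1119 ∩ AF · DB = -68264/1119]
   → A = (-8222/1119, 813/373)
5. C_x = 17515/2238  [C is the midpoint of AD]
6. C_y = 3950/373  [C is the midpoint of AD]
   → C = (17515/2238, 3950/373)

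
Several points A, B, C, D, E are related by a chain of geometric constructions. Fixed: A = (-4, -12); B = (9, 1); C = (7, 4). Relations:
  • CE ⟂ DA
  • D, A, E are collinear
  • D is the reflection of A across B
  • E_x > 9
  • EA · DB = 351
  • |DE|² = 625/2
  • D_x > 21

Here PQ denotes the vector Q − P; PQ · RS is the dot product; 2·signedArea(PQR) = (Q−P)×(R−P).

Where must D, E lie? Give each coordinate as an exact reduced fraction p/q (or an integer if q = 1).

D = (22, 14)
E = (19/2, 3/2)

1. D_x = 22  [D is the reflection of A across B]
2. D_y = 14  [D is the reflection of A across B]
   → D = (22, 14)
3. E_x = 19/2  [D, A, E are collinear ∩ CE ⟂ DA]
4. E_y = 3/2  [D, A, E are collinear ∩ CE ⟂ DA]
   → E = (19/2, 3/2)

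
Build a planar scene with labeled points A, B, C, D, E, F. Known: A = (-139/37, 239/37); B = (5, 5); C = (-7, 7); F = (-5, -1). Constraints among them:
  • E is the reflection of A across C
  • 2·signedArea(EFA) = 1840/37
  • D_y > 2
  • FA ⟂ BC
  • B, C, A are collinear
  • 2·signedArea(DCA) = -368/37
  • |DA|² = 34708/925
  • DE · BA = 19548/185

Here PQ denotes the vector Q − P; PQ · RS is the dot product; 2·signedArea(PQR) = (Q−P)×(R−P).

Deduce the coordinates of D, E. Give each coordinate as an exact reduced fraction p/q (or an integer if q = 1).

1. E_x = -379/37  [E is the reflection of A across C]
2. E_y = 279/37  [E is the reflection of A across C]
   → E = (-379/37, 279/37)
3. D_x = 1  [DE · BA = 19548/185 ∩ 2·signedArea(DCA) = -368/37]
4. D_y = 13/5  [DE · BA = 19548/185 ∩ 2·signedArea(DCA) = -368/37]
   → D = (1, 13/5)

D = (1, 13/5)
E = (-379/37, 279/37)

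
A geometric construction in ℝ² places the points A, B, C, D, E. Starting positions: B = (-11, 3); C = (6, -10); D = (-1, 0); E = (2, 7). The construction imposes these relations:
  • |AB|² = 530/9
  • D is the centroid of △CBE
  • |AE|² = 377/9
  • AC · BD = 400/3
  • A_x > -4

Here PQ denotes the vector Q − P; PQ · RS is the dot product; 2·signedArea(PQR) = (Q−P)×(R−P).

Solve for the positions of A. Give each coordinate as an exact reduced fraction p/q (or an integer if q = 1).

A = (-10/3, 10/3)

1. A_x = -10/3  [line -10·x + 3·y + -130/3 = 0 ∩ |AB|² = 530/9]
2. A_y = 10/3  [line -10·x + 3·y + -130/3 = 0 ∩ |AB|² = 530/9]
   → A = (-10/3, 10/3)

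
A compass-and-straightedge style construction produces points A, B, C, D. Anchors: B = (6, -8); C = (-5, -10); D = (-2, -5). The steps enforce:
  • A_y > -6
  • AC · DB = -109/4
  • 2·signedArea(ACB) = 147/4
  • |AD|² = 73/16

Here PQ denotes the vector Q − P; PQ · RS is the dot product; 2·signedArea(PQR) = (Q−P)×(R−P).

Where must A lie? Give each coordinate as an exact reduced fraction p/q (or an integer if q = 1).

A = (0, -23/4)

1. A_x = 0  [2·signedArea(ACB) = 147/4 ∩ AC · DB = -109/4]
2. A_y = -23/4  [2·signedArea(ACB) = 147/4 ∩ AC · DB = -109/4]
   → A = (0, -23/4)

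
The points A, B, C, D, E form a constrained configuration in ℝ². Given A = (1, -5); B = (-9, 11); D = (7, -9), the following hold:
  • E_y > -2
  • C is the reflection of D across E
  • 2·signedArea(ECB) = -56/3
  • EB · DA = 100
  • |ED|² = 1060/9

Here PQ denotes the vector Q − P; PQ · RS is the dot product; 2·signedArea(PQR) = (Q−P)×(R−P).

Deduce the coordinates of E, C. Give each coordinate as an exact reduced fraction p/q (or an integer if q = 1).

C = (-23/3, 7)
E = (-1/3, -1)

1. E_x = -1/3  [line 6·x + -4·y + -2 = 0 ∩ |ED|² = 1060/9]
2. E_y = -1  [line 6·x + -4·y + -2 = 0 ∩ |ED|² = 1060/9]
   → E = (-1/3, -1)
3. C_x = -23/3  [2·signedArea(ECB) = -56/3 ∩ C is the reflection of D across E]
4. C_y = 7  [2·signedArea(ECB) = -56/3 ∩ C is the reflection of D across E]
   → C = (-23/3, 7)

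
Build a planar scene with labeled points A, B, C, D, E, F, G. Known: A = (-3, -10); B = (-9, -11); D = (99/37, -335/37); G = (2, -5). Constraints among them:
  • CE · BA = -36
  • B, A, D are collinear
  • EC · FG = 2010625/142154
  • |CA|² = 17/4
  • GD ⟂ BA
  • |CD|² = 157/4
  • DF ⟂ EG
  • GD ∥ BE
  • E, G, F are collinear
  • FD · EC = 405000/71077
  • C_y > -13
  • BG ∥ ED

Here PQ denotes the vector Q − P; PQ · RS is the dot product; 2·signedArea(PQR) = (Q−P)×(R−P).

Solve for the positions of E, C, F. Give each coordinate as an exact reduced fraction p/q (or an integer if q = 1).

C = (-209/74, -446/37)
E = (-308/37, -557/37)
F = (22779/71077, -471635/71077)

1. E_x = -308/37  [BG ∥ ED ∩ GD ∥ BE]
2. E_y = -557/37  [BG ∥ ED ∩ GD ∥ BE]
   → E = (-308/37, -557/37)
3. F_x = 22779/71077  [E, G, F are collinear ∩ DF ⟂ EG]
4. F_y = -471635/71077  [E, G, F are collinear ∩ DF ⟂ EG]
   → F = (22779/71077, -471635/71077)
5. C_x = -209/74  [CE · BA = -36 ∩ EC · FG = 2010625/142154]
6. C_y = -446/37  [CE · BA = -36 ∩ EC · FG = 2010625/142154]
   → C = (-209/74, -446/37)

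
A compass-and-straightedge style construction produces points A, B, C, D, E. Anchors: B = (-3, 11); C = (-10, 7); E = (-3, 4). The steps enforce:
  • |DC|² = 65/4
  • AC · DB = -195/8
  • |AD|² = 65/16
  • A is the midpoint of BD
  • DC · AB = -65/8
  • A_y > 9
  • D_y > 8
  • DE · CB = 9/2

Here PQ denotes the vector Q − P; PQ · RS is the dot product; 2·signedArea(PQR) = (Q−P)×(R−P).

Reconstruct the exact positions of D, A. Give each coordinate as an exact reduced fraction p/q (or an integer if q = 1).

A = (-19/4, 10)
D = (-13/2, 9)

1. D_x = -13/2  [line -7·x + -4·y + -19/2 = 0 ∩ |DC|² = 65/4]
2. D_y = 9  [line -7·x + -4·y + -19/2 = 0 ∩ |DC|² = 65/4]
   → D = (-13/2, 9)
3. A_x = -19/4  [DC · AB = -65/8 ∩ A is the midpoint of BD]
4. A_y = 10  [DC · AB = -65/8 ∩ A is the midpoint of BD]
   → A = (-19/4, 10)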